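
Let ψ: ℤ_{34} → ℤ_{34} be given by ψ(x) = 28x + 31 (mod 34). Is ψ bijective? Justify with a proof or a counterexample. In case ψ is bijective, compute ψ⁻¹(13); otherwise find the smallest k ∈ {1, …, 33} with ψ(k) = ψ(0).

We have gcd(28, 34) = 2 > 1. Taking x_1 = 0 and x_2 = 17: ψ(0) = 31 and ψ(17) = 28·17 + 31 = 507 ≡ 31 (mod 34).
So ψ(0) = ψ(17) while 0 ≠ 17, thus ψ is not injective, hence not bijective.
Since ψ is not bijective, we find the least positive k with ψ(k) = ψ(0): this means 28k ≡ 0 (mod 34), i.e. 34 ∣ 28k. Since gcd(28, 34) = 2, dividing through by 2 this holds exactly when 17 ∣ 14k, and as gcd(14, 17) = 1, exactly when 17 ∣ k.
The smallest positive such k is 17.

17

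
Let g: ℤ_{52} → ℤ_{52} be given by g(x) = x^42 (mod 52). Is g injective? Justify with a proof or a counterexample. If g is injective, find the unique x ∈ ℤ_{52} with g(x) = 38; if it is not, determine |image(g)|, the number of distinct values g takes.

g(1) = 1^42 = 1.
g(3): Repeated squaring mod 52: 3^1 ≡ 3, 3^2 ≡ 3² = 9, 3^4 ≡ 9² = 81 ≡ 29, 3^8 ≡ 29² = 841 ≡ 9, 3^16 ≡ 9² = 81 ≡ 29, 3^32 ≡ 29² = 841 ≡ 9. Since 42 = 32 + 8 + 2, 3^42 ≡ 9·9·9: 9·9 = 81 ≡ 29, then 29·9 = 261 ≡ 1. So 3^42 ≡ 1 (mod 52).
So g(1) = g(3) = 1 while 1 ≠ 3, so g is not injective.
Since g is not injective, we determine |image(g)|. Computing x^42 mod 52 for each x (by repeated squaring, reducing mod 52 at every step), the values g(0), g(1), …, g(51) are: 0, 1, 12, 1, 40, 25, 12, 25, 12, 1, 40, 25, 40, 13, 40, 25, 40, 1, 12, 25, 12, 25, 40, 1, 12, 1, 0, 1, 12, 1, 40, 25, 12, 25, 12, 1, 40, 25, 40, 13, 40, 25, 40, 1, 12, 25, 12, 25, 40, 1, 12, 1.
The distinct values are {0, 1, 12, 13, 25, 40}; there are 6 of them.

6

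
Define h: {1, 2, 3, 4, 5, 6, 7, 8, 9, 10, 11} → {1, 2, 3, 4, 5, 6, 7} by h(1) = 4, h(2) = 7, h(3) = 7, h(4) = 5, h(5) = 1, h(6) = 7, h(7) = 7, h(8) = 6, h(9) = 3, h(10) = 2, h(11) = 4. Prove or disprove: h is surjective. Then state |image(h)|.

7

Every element of the codomain has a preimage: 1 = h(5), 2 = h(10), 3 = h(9), 4 = h(1), 5 = h(4), 6 = h(8), 7 = h(2).
Thus h is surjective.
The image of h is {1, 2, 3, 4, 5, 6, 7}, which has 7 elements.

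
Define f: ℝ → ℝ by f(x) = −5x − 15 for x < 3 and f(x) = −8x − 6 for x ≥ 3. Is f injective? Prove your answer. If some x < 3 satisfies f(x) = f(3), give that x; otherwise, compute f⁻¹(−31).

25/8

Both pieces are strictly decreasing (slopes −5 and −8), so each is injective on its own interval.
The left piece maps (−∞, 3) onto (−30, ∞); the right piece maps [3, ∞) onto (−∞, −30].
These images are disjoint, so no value is attained by both pieces. So f is injective.
Because the two images are disjoint, no x < 3 has f(x) = f(3), so we compute f⁻¹(−31): −31 lies in (−∞, −30], so solve −8x − 6 = −31: x = (−31 + 6)/(−8) = 25/8.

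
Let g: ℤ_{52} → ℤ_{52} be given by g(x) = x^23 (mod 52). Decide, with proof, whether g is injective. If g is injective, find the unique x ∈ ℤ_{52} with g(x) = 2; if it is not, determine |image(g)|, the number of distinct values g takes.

g(0) = 0^23 = 0.
g(26): Repeated squaring mod 52: 26^1 ≡ 26, 26^2 ≡ 26² = 676 ≡ 0, 26^4 ≡ 0² = 0, 26^8 ≡ 0² = 0, 26^16 ≡ 0² = 0. Since 23 = 16 + 4 + 2 + 1, 26^23 ≡ 0·0·0·26: 0·0 = 0, then 0·0 = 0, then 0·26 = 0. So 26^23 ≡ 0 (mod 52).
So g(0) = g(26) = 0 while 0 ≠ 26, hence g is not injective.
Since g is not injective, we determine |image(g)|. Computing x^23 mod 52 for each x (by repeated squaring, reducing mod 52 at every step), the values g(0), g(1), …, g(51) are: 0, 1, 20, 35, 36, 21, 24, 15, 44, 29, 4, 19, 12, 13, 40, 7, 48, 49, 8, 11, 28, 5, 16, 43, 32, 25, 0, 27, 20, 9, 36, 47, 24, 41, 44, 3, 4, 45, 12, 39, 40, 33, 48, 23, 8, 37, 28, 31, 16, 17, 32, 51.
The distinct values are {0, 1, 3, 4, 5, 7, 8, 9, 11, 12, 13, 15, 16, 17, 19, 20, 21, 23, 24, 25, 27, 28, 29, 31, 32, 33, 35, 36, 37, 39, 40, 41, 43, 44, 45, 47, 48, 49, 51}; there are 39 of them.

39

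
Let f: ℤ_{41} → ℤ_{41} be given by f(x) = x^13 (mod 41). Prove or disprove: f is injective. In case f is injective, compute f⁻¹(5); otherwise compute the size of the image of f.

Since 41 is prime, the nonzero elements of ℤ_{41} form a cyclic group of order 40.
As gcd(13, 40) = 1, raising to the 13th power is a bijection on this group: if a^13 ≡ b^13 then (ab^{−1})^13 = 1, and the only element of order dividing gcd(13, 40) = 1 is 1, so a = b.
With f(0) = 0 this makes f injective on all of ℤ_{41}, hence bijective (finite equal-size domain and codomain). In particular f is injective.
Since f is injective, we find the preimage of 5. The inverse of x ↦ x^13 on (ℤ_{41})^× is x ↦ x^37, because 13·37 = 481 = 12·40 + 1 ≡ 1 (mod 40) and x^{40} = 1 for x ≠ 0 (Fermat). So f⁻¹(5) = 5^37 mod 41.
Repeated squaring mod 41: 5^1 ≡ 5, 5^2 ≡ 5² = 25, 5^4 ≡ 25² = 625 ≡ 10, 5^8 ≡ 10² = 100 ≡ 18, 5^16 ≡ 18² = 324 ≡ 37, 5^32 ≡ 37² = 1369 ≡ 16. Since 37 = 32 + 4 + 1, 5^37 ≡ 16·10·5: 16·10 = 160 ≡ 37, then 37·5 = 185 ≡ 21. So 5^37 ≡ 21 (mod 41).
Hence f⁻¹(5) = 21.

21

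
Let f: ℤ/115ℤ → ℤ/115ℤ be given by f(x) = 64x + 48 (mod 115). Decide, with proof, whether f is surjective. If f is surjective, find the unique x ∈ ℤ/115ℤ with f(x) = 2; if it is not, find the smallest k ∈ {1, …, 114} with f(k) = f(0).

Recall that surjectivity means every element of the codomain has a preimage under f.
Since gcd(64, 115) = 1, 64 is invertible modulo 115. Euclid's algorithm: 115 = 1·64 + 51, 64 = 1·51 + 13, 51 = 3·13 + 12, 13 = 1·12 + 1; back-substituting gives 1 = 9·64 − 5·115, so 64⁻¹ ≡ 9 (mod 115).
Then y ↦ 9(y − 48) is a two-sided inverse to f, so every y ∈ ℤ/115ℤ has a preimage.
So f is surjective.
Since f is surjective, we compute f⁻¹(2): solve 64x + 48 ≡ 2 (mod 115), i.e. 64x ≡ 69 (mod 115).
Multiplying by 64⁻¹ = 9 gives x ≡ 9·69 = 621 = 5·115 + 46 ≡ 46 (mod 115).
Check: f(46) = 64·46 + 48 = 2992 = 26·115 + 2 ≡ 2 (mod 115).

46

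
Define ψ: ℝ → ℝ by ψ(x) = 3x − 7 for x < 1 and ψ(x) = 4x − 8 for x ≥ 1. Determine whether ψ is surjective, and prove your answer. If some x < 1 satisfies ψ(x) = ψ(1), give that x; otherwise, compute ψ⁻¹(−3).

Both pieces are strictly increasing (slopes 3 and 4), so each is injective on its own interval.
The left piece maps (−∞, 1) onto (−∞, −4); the right piece maps [1, ∞) onto [−4, ∞).
These images together cover ℝ, so ψ is surjective.
Because the two images are disjoint, no x < 1 has ψ(x) = ψ(1), so we compute ψ⁻¹(−3): −3 lies in [−4, ∞), so solve 4x − 8 = −3: x = (−3 + 8)/4 = 5/4.

5/4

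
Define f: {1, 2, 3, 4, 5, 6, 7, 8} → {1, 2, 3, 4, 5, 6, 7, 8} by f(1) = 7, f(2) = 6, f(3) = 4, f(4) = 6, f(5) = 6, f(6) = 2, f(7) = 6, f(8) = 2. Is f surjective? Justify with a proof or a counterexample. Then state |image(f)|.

4

No element maps to 1, so f is not surjective.
The image of f is {2, 4, 6, 7}, which has 4 elements.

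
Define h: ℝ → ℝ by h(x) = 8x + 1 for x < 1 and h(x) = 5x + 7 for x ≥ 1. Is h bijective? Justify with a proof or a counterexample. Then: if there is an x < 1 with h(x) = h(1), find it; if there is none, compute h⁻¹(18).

Both pieces are strictly increasing (slopes 8 and 5), so each is injective on its own interval.
The left piece maps (−∞, 1) onto (−∞, 9); the right piece maps [1, ∞) onto [12, ∞).
The images leave a gap (9 has no preimage), so h is not surjective, hence not bijective.
Because the two images are disjoint, no x < 1 has h(x) = h(1), so we compute h⁻¹(18): 18 lies in [12, ∞), so solve 5x + 7 = 18: x = (18 − 7)/5 = 11/5.

11/5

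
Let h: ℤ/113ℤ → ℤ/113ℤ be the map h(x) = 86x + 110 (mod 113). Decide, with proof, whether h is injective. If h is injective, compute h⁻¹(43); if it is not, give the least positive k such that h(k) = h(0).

Suppose h(s) = h(t) in ℤ/113ℤ. Then 86s + 110 ≡ 86t + 110 (mod 113), thus 86(s − t) ≡ 0 (mod 113).
Since gcd(86, 113) = 1, 86 is invertible modulo 113, hence s − t ≡ 0 (mod 113), i.e. s = t.
Therefore h is injective.
We now compute 86⁻¹ mod 113 explicitly. Euclid's algorithm: 113 = 1·86 + 27, 86 = 3·27 + 5, 27 = 5·5 + 2, 5 = 2·2 + 1; back-substituting gives 1 = 46·86 − 35·113, so 86⁻¹ ≡ 46 (mod 113).
Since h is injective, we compute h⁻¹(43): solve 86x + 110 ≡ 43 (mod 113), i.e. 86x ≡ 46 (mod 113).
Multiplying by 86⁻¹ = 46 gives x ≡ 46·46 = 2116 = 18·113 + 82 ≡ 82 (mod 113).
Check: h(82) = 86·82 + 110 = 7162 = 63·113 + 43 ≡ 43 (mod 113).

82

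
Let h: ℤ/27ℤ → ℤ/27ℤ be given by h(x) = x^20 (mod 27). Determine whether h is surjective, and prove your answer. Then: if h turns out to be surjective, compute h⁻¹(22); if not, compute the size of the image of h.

10

h(0) = 0^20 = 0.
h(3): Repeated squaring mod 27: 3^1 ≡ 3, 3^2 ≡ 3² = 9, 3^4 ≡ 9² = 81 ≡ 0, 3^8 ≡ 0² = 0, 3^16 ≡ 0² = 0. Since 20 = 16 + 4, 3^20 ≡ 0·0: 0·0 = 0. So 3^20 ≡ 0 (mod 27).
So h(0) = h(3) = 0 while 0 ≠ 3, therefore h is not injective.
A non-injective map from the 27-element set ℤ/27ℤ to itself takes at most 26 distinct values, so it cannot be surjective. Therefore h is not surjective.
Since h is not surjective, we determine |image(h)|. Computing x^20 mod 27 for each x (by repeated squaring, reducing mod 27 at every step), the values h(0), h(1), …, h(26) are: 0, 1, 4, 0, 16, 25, 0, 22, 10, 0, 19, 13, 0, 7, 7, 0, 13, 19, 0, 10, 22, 0, 25, 16, 0, 4, 1.
The distinct values are {0, 1, 4, 7, 10, 13, 16, 19, 22, 25}; there are 10 of them.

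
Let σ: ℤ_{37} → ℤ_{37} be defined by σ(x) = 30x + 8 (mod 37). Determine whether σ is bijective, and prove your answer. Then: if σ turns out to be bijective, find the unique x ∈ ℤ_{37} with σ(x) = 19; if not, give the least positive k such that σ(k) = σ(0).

If σ(a) = σ(b), then 30a ≡ 30b (mod 37). Because gcd(30, 37) = 1, we may cancel 30 to get a ≡ b (mod 37).
We now compute 30⁻¹ mod 37 explicitly. Euclid's algorithm: 37 = 1·30 + 7, 30 = 4·7 + 2, 7 = 3·2 + 1; back-substituting gives 1 = 21·30 − 17·37, so 30⁻¹ ≡ 21 (mod 37).
Then y ↦ 21(y − 8) is a two-sided inverse to σ, so every y ∈ ℤ_{37} has a preimage.
Hence σ is bijective.
Since σ is bijective, we find σ⁻¹(19): we need 30x ≡ 19 − 8 ≡ 11 (mod 37). Using 30⁻¹ = 21: x ≡ 21·11 = 231 = 6·37 + 9, so x = 9.
Check: σ(9) = 30·9 + 8 = 278 = 7·37 + 19 ≡ 19 (mod 37).

9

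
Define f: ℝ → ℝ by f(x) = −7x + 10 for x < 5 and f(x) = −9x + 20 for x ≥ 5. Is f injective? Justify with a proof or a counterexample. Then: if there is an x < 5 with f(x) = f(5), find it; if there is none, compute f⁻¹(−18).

4

Both pieces are strictly decreasing (slopes −7 and −9), so each is injective on its own interval.
The left piece maps (−∞, 5) onto (−25, ∞); the right piece maps [5, ∞) onto (−∞, −25].
These images are disjoint, so no value is attained by both pieces. Hence f is injective.
Because the two images are disjoint, no x < 5 has f(x) = f(5), so we compute f⁻¹(−18): −18 lies in (−25, ∞), so solve −7x + 10 = −18: x = (−18 − 10)/(−7) = 4.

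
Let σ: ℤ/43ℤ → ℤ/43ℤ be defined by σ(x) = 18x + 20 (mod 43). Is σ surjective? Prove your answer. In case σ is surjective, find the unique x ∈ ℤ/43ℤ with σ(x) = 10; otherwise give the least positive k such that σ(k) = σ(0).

By definition, surjectivity means every element of the codomain has a preimage under σ.
Since gcd(18, 43) = 1, 18 is invertible modulo 43. Euclid's algorithm: 43 = 2·18 + 7, 18 = 2·7 + 4, 7 = 1·4 + 3, 4 = 1·3 + 1; back-substituting gives 1 = 12·18 − 5·43, so 18⁻¹ ≡ 12 (mod 43).
For any y ∈ ℤ/43ℤ, x = 12(y − 20) mod 43 satisfies σ(x) = 18·12(y − 20) + 20 ≡ y (since 18·12 ≡ 1 mod 43). So every y has a preimage.
Therefore σ is surjective.
Since σ is surjective, we find σ⁻¹(10): we need 18x ≡ 10 − 20 ≡ 33 (mod 43). Using 18⁻¹ = 12: x ≡ 12·33 = 396 = 9·43 + 9, so x = 9.
Check: σ(9) = 18·9 + 20 = 182 = 4·43 + 10 ≡ 10 (mod 43).

9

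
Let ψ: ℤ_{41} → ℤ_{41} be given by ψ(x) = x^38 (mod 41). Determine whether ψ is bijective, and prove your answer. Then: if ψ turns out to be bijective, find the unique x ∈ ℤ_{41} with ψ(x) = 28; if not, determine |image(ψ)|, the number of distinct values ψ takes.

ψ(20): Repeated squaring mod 41: 20^1 ≡ 20, 20^2 ≡ 20² = 400 ≡ 31, 20^4 ≡ 31² = 961 ≡ 18, 20^8 ≡ 18² = 324 ≡ 37, 20^16 ≡ 37² = 1369 ≡ 16, 20^32 ≡ 16² = 256 ≡ 10. Since 38 = 32 + 4 + 2, 20^38 ≡ 10·18·31: 10·18 = 180 ≡ 16, then 16·31 = 496 ≡ 4. So 20^38 ≡ 4 (mod 41).
ψ(21): Repeated squaring mod 41: 21^1 ≡ 21, 21^2 ≡ 21² = 441 ≡ 31, 21^4 ≡ 31² = 961 ≡ 18, 21^8 ≡ 18² = 324 ≡ 37, 21^16 ≡ 37² = 1369 ≡ 16, 21^32 ≡ 16² = 256 ≡ 10. Since 38 = 32 + 4 + 2, 21^38 ≡ 10·18·31: 10·18 = 180 ≡ 16, then 16·31 = 496 ≡ 4. So 21^38 ≡ 4 (mod 41).
So ψ(20) = ψ(21) = 4 while 20 ≠ 21, hence ψ is not injective, hence not bijective.
Since ψ is not bijective, we determine |image(ψ)|. Computing x^38 mod 41 for each x (by repeated squaring, reducing mod 41 at every step), the values ψ(0), ψ(1), …, ψ(40) are: 0, 1, 31, 32, 18, 23, 8, 36, 25, 40, 16, 20, 2, 33, 9, 39, 37, 21, 10, 5, 4, 4, 5, 10, 21, 37, 39, 9, 33, 2, 20, 16, 40, 25, 36, 8, 23, 18, 32, 31, 1.
The distinct values are {0, 1, 2, 4, 5, 8, 9, 10, 16, 18, 20, 21, 23, 25, 31, 32, 33, 36, 37, 39, 40}; there are 21 of them.

21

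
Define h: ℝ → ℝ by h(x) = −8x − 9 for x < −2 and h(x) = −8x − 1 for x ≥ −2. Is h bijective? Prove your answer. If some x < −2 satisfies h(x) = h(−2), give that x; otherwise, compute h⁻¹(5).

Both pieces are strictly decreasing (slopes −8 and −8), so each is injective on its own interval.
The left piece maps (−∞, −2) onto (7, ∞); the right piece maps [−2, ∞) onto (−∞, 15].
These images overlap. In particular h(−2) = 15 (right piece), and solving −8x − 9 = 15 on the left piece gives x = −3 < −2.
So h(−3) = h(−2) with −3 ≠ −2, and h is not injective, hence not bijective. This x = −3 is the requested value below −2.

-3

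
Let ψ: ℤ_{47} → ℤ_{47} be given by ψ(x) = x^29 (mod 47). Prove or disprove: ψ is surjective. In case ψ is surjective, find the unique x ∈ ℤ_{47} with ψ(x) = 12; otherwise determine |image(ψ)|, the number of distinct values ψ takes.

Since 47 is prime, the nonzero elements of ℤ_{47} form a cyclic group of order 46.
As gcd(29, 46) = 1, raising to the 29th power is a bijection on this group: if s^29 ≡ t^29 then (st^{−1})^29 = 1, and the only element of order dividing gcd(29, 46) = 1 is 1, so s = t.
With ψ(0) = 0 this makes ψ injective on all of ℤ_{47}, hence bijective (finite equal-size domain and codomain). In particular ψ is surjective.
Since ψ is surjective, we find the preimage of 12. The inverse of x ↦ x^29 on (ℤ_{47})^× is x ↦ x^27, because 29·27 = 783 = 17·46 + 1 ≡ 1 (mod 46) and x^{46} = 1 for x ≠ 0 (Fermat). So ψ⁻¹(12) = 12^27 mod 47.
Repeated squaring mod 47: 12^1 ≡ 12, 12^2 ≡ 12² = 144 ≡ 3, 12^4 ≡ 3² = 9, 12^8 ≡ 9² = 81 ≡ 34, 12^16 ≡ 34² = 1156 ≡ 28. Since 27 = 16 + 8 + 2 + 1, 12^27 ≡ 28·34·3·12: 28·34 = 952 ≡ 12, then 12·3 = 36, then 36·12 = 432 ≡ 9. So 12^27 ≡ 9 (mod 47).
Hence ψ⁻¹(12) = 9.

9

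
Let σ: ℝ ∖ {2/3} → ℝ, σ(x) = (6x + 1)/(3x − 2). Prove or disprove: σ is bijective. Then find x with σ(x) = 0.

If σ(x) = 2, cross-multiplying gives 3(6x + 1) = 6(3x − 2), which simplifies to 3 = −12 — false.  So 2 has no preimage and σ is not surjective.
Therefore σ is not bijective.
Solving σ(x) = 0: cross-multiplying gives 6x + 1 = 0(3x − 2), which rearranges to 6x = −1, so x = −1/6.

-1/6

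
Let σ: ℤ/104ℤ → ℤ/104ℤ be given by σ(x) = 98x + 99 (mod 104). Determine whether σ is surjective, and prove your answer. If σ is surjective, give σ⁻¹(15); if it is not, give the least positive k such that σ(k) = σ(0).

52

Since gcd(98, 104) = 2, we have 98x ≡ 0 (mod 2) for all x, so σ(x) ≡ 1 (mod 2).
But 0 ≢ 1 (mod 2), so 0 ∈ ℤ/104ℤ has no preimage. So σ is not surjective.
Since σ is not surjective, we find the least positive k with σ(k) = σ(0): this means 98k ≡ 0 (mod 104), i.e. 104 ∣ 98k. Since gcd(98, 104) = 2, dividing through by 2 this holds exactly when 52 ∣ 49k, and as gcd(49, 52) = 1, exactly when 52 ∣ k.
The smallest positive such k is 52.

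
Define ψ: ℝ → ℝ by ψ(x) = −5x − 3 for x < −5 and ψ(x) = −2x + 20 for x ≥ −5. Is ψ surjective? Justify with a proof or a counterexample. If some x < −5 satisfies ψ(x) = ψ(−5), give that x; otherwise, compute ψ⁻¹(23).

Both pieces are strictly decreasing (slopes −5 and −2), so each is injective on its own interval.
The left piece maps (−∞, −5) onto (22, ∞); the right piece maps [−5, ∞) onto (−∞, 30].
The union (22, ∞) ∪ (−∞, 30] covers ℝ, so ψ is surjective.
For the follow-up: the images overlap, so an x < −5 with ψ(x) = ψ(−5) exists. ψ(−5) = 30; solving −5x − 3 = 30 for x < −5 gives x = (30 + 3)/(−5) = −33/5.

-33/5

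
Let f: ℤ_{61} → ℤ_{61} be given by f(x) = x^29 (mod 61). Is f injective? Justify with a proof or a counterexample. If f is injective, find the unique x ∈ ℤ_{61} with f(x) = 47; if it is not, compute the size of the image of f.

Since 61 is prime, the nonzero elements of ℤ_{61} form a cyclic group of order 60.
As gcd(29, 60) = 1, raising to the 29th power is a bijection on this group: if s^29 ≡ t^29 then (st^{−1})^29 = 1, and the only element of order dividing gcd(29, 60) = 1 is 1, so s = t.
With f(0) = 0 this makes f injective on all of ℤ_{61}, hence bijective (finite equal-size domain and codomain). In particular f is injective.
Since f is injective, we find the preimage of 47. The inverse of x ↦ x^29 on (ℤ_{61})^× is x ↦ x^29, because 29·29 = 841 = 14·60 + 1 ≡ 1 (mod 60) and x^{60} = 1 for x ≠ 0 (Fermat). So f⁻¹(47) = 47^29 mod 61.
Repeated squaring mod 61: 47^1 ≡ 47, 47^2 ≡ 47² = 2209 ≡ 13, 47^4 ≡ 13² = 169 ≡ 47, 47^8 ≡ 47² = 2209 ≡ 13, 47^16 ≡ 13² = 169 ≡ 47. Since 29 = 16 + 8 + 4 + 1, 47^29 ≡ 47·13·47·47: 47·13 = 611 ≡ 1, then 1·47 = 47, then 47·47 = 2209 ≡ 13. So 47^29 ≡ 13 (mod 61).
Hence f⁻¹(47) = 13.

13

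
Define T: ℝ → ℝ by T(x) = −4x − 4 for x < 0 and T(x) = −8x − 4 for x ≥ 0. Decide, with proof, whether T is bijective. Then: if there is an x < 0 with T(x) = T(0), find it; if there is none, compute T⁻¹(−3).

Both pieces are strictly decreasing (slopes −4 and −8), so each is injective on its own interval.
The left piece maps (−∞, 0) onto (−4, ∞); the right piece maps [0, ∞) onto (−∞, −4].
Since −4 = −4, the images partition ℝ: T is injective and surjective, hence bijective.
Because the two images are disjoint, no x < 0 has T(x) = T(0), so we compute T⁻¹(−3): −3 lies in (−4, ∞), so solve −4x − 4 = −3: x = (−3 + 4)/(−4) = −1/4.

-1/4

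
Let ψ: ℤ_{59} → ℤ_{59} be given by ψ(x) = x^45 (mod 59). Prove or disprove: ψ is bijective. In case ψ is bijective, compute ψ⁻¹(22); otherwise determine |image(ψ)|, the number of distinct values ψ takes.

15

Since 59 is prime, the nonzero elements of ℤ_{59} form a cyclic group of order 58.
As gcd(45, 58) = 1, raising to the 45th power is a bijection on this group: if s^45 ≡ t^45 then (st^{−1})^45 = 1, and the only element of order dividing gcd(45, 58) = 1 is 1, so s = t.
With ψ(0) = 0 this makes ψ injective on all of ℤ_{59}, hence bijective (finite equal-size domain and codomain). In particular ψ is bijective.
Since ψ is bijective, we find the preimage of 22. The inverse of x ↦ x^45 on (ℤ_{59})^× is x ↦ x^49, because 45·49 = 2205 = 38·58 + 1 ≡ 1 (mod 58) and x^{58} = 1 for x ≠ 0 (Fermat). So ψ⁻¹(22) = 22^49 mod 59.
Repeated squaring mod 59: 22^1 ≡ 22, 22^2 ≡ 22² = 484 ≡ 12, 22^4 ≡ 12² = 144 ≡ 26, 22^8 ≡ 26² = 676 ≡ 27, 22^16 ≡ 27² = 729 ≡ 21, 22^32 ≡ 21² = 441 ≡ 28. Since 49 = 32 + 16 + 1, 22^49 ≡ 28·21·22: 28·21 = 588 ≡ 57, then 57·22 = 1254 ≡ 15. So 22^49 ≡ 15 (mod 59).
Hence ψ⁻¹(22) = 15.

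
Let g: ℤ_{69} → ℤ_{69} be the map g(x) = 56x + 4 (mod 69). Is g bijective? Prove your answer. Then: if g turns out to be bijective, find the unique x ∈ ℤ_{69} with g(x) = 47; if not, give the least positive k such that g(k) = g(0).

2

By definition, injectivity means: for all s, t in the domain, g(s) = g(t) implies s = t.
Suppose g(s) = g(t) in ℤ_{69}. Then 56s + 4 ≡ 56t + 4 (mod 69), so 56(s − t) ≡ 0 (mod 69).
Since gcd(56, 69) = 1, 56 is invertible modulo 69, therefore s − t ≡ 0 (mod 69), i.e. s = t.
We now compute 56⁻¹ mod 69 explicitly. Euclid's algorithm: 69 = 1·56 + 13, 56 = 4·13 + 4, 13 = 3·4 + 1; back-substituting gives 1 = 53·56 − 43·69, so 56⁻¹ ≡ 53 (mod 69).
Then y ↦ 53(y − 4) is a two-sided inverse to g, so every y ∈ ℤ_{69} has a preimage.
Thus g is bijective.
Since g is bijective, we find g⁻¹(47): we need 56x ≡ 47 − 4 ≡ 43 (mod 69). Using 56⁻¹ = 53: x ≡ 53·43 = 2279 = 33·69 + 2, so x = 2.
Check: g(2) = 56·2 + 4 = 116 = 1·69 + 47 ≡ 47 (mod 69).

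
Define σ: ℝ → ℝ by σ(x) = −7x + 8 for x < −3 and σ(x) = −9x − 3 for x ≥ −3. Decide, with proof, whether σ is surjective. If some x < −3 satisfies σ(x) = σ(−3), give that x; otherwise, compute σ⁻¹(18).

Both pieces are strictly decreasing (slopes −7 and −9), so each is injective on its own interval.
The left piece maps (−∞, −3) onto (29, ∞); the right piece maps [−3, ∞) onto (−∞, 24].
The union (29, ∞) ∪ (−∞, 24] omits the interval between 29 and 24; in particular 29 has no preimage. So σ is not surjective.
Because the two images are disjoint, no x < −3 has σ(x) = σ(−3), so we compute σ⁻¹(18): 18 lies in (−∞, 24], so solve −9x − 3 = 18: x = (18 + 3)/(−9) = −7/3.

-7/3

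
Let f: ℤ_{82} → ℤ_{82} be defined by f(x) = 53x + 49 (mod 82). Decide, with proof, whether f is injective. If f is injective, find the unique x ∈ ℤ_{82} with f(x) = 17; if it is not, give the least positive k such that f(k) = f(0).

By definition, f is injective when f(x_1) = f(x_2) forces x_1 = x_2.
If f(x_1) = f(x_2), then 53x_1 ≡ 53x_2 (mod 82). Because gcd(53, 82) = 1, we may cancel 53 to get x_1 ≡ x_2 (mod 82).
So f is injective.
We now compute 53⁻¹ mod 82 explicitly. Euclid's algorithm: 82 = 1·53 + 29, 53 = 1·29 + 24, 29 = 1·24 + 5, 24 = 4·5 + 4, 5 = 1·4 + 1; back-substituting gives 1 = 65·53 − 42·82, so 53⁻¹ ≡ 65 (mod 82).
Since f is injective, we find f⁻¹(17): we need 53x ≡ 17 − 49 ≡ 50 (mod 82). Using 53⁻¹ = 65: x ≡ 65·50 = 3250 = 39·82 + 52, so x = 52.
Check: f(52) = 53·52 + 49 = 2805 = 34·82 + 17 ≡ 17 (mod 82).

52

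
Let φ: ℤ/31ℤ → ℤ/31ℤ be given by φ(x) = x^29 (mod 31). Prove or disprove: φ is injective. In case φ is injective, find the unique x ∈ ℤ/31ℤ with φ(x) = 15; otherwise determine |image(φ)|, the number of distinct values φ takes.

Since 31 is prime, the nonzero elements of ℤ/31ℤ form a cyclic group of order 30.
As gcd(29, 30) = 1, raising to the 29th power is a bijection on this group: if x_1^29 ≡ x_2^29 then (x_1x_2^{−1})^29 = 1, and the only element of order dividing gcd(29, 30) = 1 is 1, so x_1 = x_2.
With φ(0) = 0 this makes φ injective on all of ℤ/31ℤ, hence bijective (finite equal-size domain and codomain). In particular φ is injective.
Since φ is injective, we find the preimage of 15. The inverse of x ↦ x^29 on (ℤ/31ℤ)^× is x ↦ x^29, because 29·29 = 841 = 28·30 + 1 ≡ 1 (mod 30) and x^{30} = 1 for x ≠ 0 (Fermat). So φ⁻¹(15) = 15^29 mod 31.
Repeated squaring mod 31: 15^1 ≡ 15, 15^2 ≡ 15² = 225 ≡ 8, 15^4 ≡ 8² = 64 ≡ 2, 15^8 ≡ 2² = 4, 15^16 ≡ 4² = 16. Since 29 = 16 + 8 + 4 + 1, 15^29 ≡ 16·4·2·15: 16·4 = 64 ≡ 2, then 2·2 = 4, then 4·15 = 60 ≡ 29. So 15^29 ≡ 29 (mod 31).
Hence φ⁻¹(15) = 29.

29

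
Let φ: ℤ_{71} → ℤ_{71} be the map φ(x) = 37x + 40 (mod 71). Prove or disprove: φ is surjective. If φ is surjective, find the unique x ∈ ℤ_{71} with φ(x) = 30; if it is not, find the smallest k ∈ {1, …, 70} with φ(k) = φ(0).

Since gcd(37, 71) = 1, 37 is invertible modulo 71. Euclid's algorithm: 71 = 1·37 + 34, 37 = 1·34 + 3, 34 = 11·3 + 1; back-substituting gives 1 = 48·37 − 25·71, so 37⁻¹ ≡ 48 (mod 71).
Then y ↦ 48(y − 40) is a two-sided inverse to φ, so every y ∈ ℤ_{71} has a preimage.
Thus φ is surjective.
Since φ is surjective, we find φ⁻¹(30): we need 37x ≡ 30 − 40 ≡ 61 (mod 71). Using 37⁻¹ = 48: x ≡ 48·61 = 2928 = 41·71 + 17, so x = 17.
Check: φ(17) = 37·17 + 40 = 669 = 9·71 + 30 ≡ 30 (mod 71).

17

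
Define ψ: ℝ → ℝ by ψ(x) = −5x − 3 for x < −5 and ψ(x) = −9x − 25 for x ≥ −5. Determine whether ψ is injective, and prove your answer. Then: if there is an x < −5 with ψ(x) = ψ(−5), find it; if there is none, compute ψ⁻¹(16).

Both pieces are strictly decreasing (slopes −5 and −9), so each is injective on its own interval.
The left piece maps (−∞, −5) onto (22, ∞); the right piece maps [−5, ∞) onto (−∞, 20].
These images are disjoint, so no value is attained by both pieces. Therefore ψ is injective.
Because the two images are disjoint, no x < −5 has ψ(x) = ψ(−5), so we compute ψ⁻¹(16): 16 lies in (−∞, 20], so solve −9x − 25 = 16: x = (16 + 25)/(−9) = −41/9.

-41/9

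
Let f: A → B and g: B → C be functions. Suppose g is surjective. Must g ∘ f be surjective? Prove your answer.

No. Take A = {0}, B = C = {0, 1, 2, 3, 4, 5}, f(0) = 0, and g = identity (surjective).
Then (g ∘ f)(0) = 0, and 5 ∈ C has no preimage under g ∘ f, so g ∘ f is not surjective.

not surjective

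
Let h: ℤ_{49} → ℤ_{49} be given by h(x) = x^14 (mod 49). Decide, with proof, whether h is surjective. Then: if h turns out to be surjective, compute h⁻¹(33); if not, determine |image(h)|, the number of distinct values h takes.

4

h(3): Repeated squaring mod 49: 3^1 ≡ 3, 3^2 ≡ 3² = 9, 3^4 ≡ 9² = 81 ≡ 32, 3^8 ≡ 32² = 1024 ≡ 44. Since 14 = 8 + 4 + 2, 3^14 ≡ 44·32·9: 44·32 = 1408 ≡ 36, then 36·9 = 324 ≡ 30. So 3^14 ≡ 30 (mod 49).
h(4): Repeated squaring mod 49: 4^1 ≡ 4, 4^2 ≡ 4² = 16, 4^4 ≡ 16² = 256 ≡ 11, 4^8 ≡ 11² = 121 ≡ 23. Since 14 = 8 + 4 + 2, 4^14 ≡ 23·11·16: 23·11 = 253 ≡ 8, then 8·16 = 128 ≡ 30. So 4^14 ≡ 30 (mod 49).
So h(3) = h(4) = 30 while 3 ≠ 4, so h is not injective.
A non-injective map from the 49-element set ℤ_{49} to itself takes at most 48 distinct values, so it cannot be surjective. Therefore h is not surjective.
Since h is not surjective, we determine |image(h)|. Computing x^14 mod 49 for each x (by repeated squaring, reducing mod 49 at every step), the values h(0), h(1), …, h(48) are: 0, 1, 18, 30, 30, 18, 1, 0, 1, 18, 30, 30, 18, 1, 0, 1, 18, 30, 30, 18, 1, 0, 1, 18, 30, 30, 18, 1, 0, 1, 18, 30, 30, 18, 1, 0, 1, 18, 30, 30, 18, 1, 0, 1, 18, 30, 30, 18, 1.
The distinct values are {0, 1, 18, 30}; there are 4 of them.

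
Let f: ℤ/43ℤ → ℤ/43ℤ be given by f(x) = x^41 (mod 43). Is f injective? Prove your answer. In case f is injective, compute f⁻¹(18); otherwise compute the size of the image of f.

12

Since 43 is prime, the nonzero elements of ℤ/43ℤ form a cyclic group of order 42.
As gcd(41, 42) = 1, raising to the 41st power is a bijection on this group: if u^41 ≡ v^41 then (uv^{−1})^41 = 1, and the only element of order dividing gcd(41, 42) = 1 is 1, so u = v.
With f(0) = 0 this makes f injective on all of ℤ/43ℤ, hence bijective (finite equal-size domain and codomain). In particular f is injective.
Since f is injective, we find the preimage of 18. The inverse of x ↦ x^41 on (ℤ/43ℤ)^× is x ↦ x^41, because 41·41 = 1681 = 40·42 + 1 ≡ 1 (mod 42) and x^{42} = 1 for x ≠ 0 (Fermat). So f⁻¹(18) = 18^41 mod 43.
Repeated squaring mod 43: 18^1 ≡ 18, 18^2 ≡ 18² = 324 ≡ 23, 18^4 ≡ 23² = 529 ≡ 13, 18^8 ≡ 13² = 169 ≡ 40, 18^16 ≡ 40² = 1600 ≡ 9, 18^32 ≡ 9² = 81 ≡ 38. Since 41 = 32 + 8 + 1, 18^41 ≡ 38·40·18: 38·40 = 1520 ≡ 15, then 15·18 = 270 ≡ 12. So 18^41 ≡ 12 (mod 43).
Hence f⁻¹(18) = 12.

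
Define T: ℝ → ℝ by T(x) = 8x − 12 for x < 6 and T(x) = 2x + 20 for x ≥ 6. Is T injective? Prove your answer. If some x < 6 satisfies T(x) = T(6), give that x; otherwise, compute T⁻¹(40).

Both pieces are strictly increasing (slopes 8 and 2), so each is injective on its own interval.
The left piece maps (−∞, 6) onto (−∞, 36); the right piece maps [6, ∞) onto [32, ∞).
These images overlap. In particular T(6) = 32 (right piece), and solving 8x − 12 = 32 on the left piece gives x = 11/2 < 6.
So T(11/2) = T(6) with 11/2 ≠ 6, and T is not injective. This x = 11/2 is the requested value below 6.

11/2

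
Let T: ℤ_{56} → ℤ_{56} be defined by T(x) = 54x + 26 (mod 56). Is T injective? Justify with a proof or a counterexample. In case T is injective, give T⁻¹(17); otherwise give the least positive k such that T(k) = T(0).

28

By definition, T is injective when T(u) = T(v) forces u = v.
We have gcd(54, 56) = 2 > 1. Taking u = 0 and v = 28: T(0) = 26 and T(28) = 54·28 + 26 = 1538 ≡ 26 (mod 56).
So T(0) = T(28) while 0 ≠ 28, therefore T is not injective.
Since T is not injective, we find the least positive k with T(k) = T(0): this means 54k ≡ 0 (mod 56), i.e. 56 ∣ 54k. Since gcd(54, 56) = 2, dividing through by 2 this holds exactly when 28 ∣ 27k, and as gcd(27, 28) = 1, exactly when 28 ∣ k.
The smallest positive such k is 28.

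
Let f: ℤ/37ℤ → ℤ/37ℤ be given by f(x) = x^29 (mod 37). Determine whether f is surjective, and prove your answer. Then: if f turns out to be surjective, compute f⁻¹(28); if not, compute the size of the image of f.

3

Since 37 is prime, the nonzero elements of ℤ/37ℤ form a cyclic group of order 36.
As gcd(29, 36) = 1, raising to the 29th power is a bijection on this group: if u^29 ≡ v^29 then (uv^{−1})^29 = 1, and the only element of order dividing gcd(29, 36) = 1 is 1, so u = v.
With f(0) = 0 this makes f injective on all of ℤ/37ℤ, hence bijective (finite equal-size domain and codomain). In particular f is surjective.
Since f is surjective, we find the preimage of 28. The inverse of x ↦ x^29 on (ℤ/37ℤ)^× is x ↦ x^5, because 29·5 = 145 = 4·36 + 1 ≡ 1 (mod 36) and x^{36} = 1 for x ≠ 0 (Fermat). So f⁻¹(28) = 28^5 mod 37.
Repeated squaring mod 37: 28^1 ≡ 28, 28^2 ≡ 28² = 784 ≡ 7, 28^4 ≡ 7² = 49 ≡ 12. Since 5 = 4 + 1, 28^5 ≡ 12·28: 12·28 = 336 ≡ 3. So 28^5 ≡ 3 (mod 37).
Hence f⁻¹(28) = 3.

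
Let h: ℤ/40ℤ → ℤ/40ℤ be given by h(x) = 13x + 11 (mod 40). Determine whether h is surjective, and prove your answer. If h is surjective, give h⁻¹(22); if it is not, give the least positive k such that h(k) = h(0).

7

Recall: h is surjective if every y in the codomain equals h(x) for some x in the domain.
Since gcd(13, 40) = 1, 13 is invertible modulo 40. Euclid's algorithm: 40 = 3·13 + 1; back-substituting gives 1 = 37·13 − 12·40, so 13⁻¹ ≡ 37 (mod 40).
Then y ↦ 37(y − 11) is a two-sided inverse to h, so every y ∈ ℤ/40ℤ has a preimage.
Hence h is surjective.
Since h is surjective, we find h⁻¹(22): we need 13x ≡ 22 − 11 ≡ 11 (mod 40). Using 13⁻¹ = 37: x ≡ 37·11 = 407 = 10·40 + 7, so x = 7.
Check: h(7) = 13·7 + 11 = 102 = 2·40 + 22 ≡ 22 (mod 40).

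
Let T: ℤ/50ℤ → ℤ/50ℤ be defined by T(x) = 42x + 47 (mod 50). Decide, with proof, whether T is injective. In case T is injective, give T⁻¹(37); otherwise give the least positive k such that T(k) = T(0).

We have gcd(42, 50) = 2 > 1. Taking u = 0 and v = 25: T(0) = 47 and T(25) = 42·25 + 47 = 1097 ≡ 47 (mod 50).
So T(0) = T(25) while 0 ≠ 25, therefore T is not injective.
Since T is not injective, we find the least positive k with T(k) = T(0): this means 42k ≡ 0 (mod 50), i.e. 50 ∣ 42k. Since gcd(42, 50) = 2, dividing through by 2 this holds exactly when 25 ∣ 21k, and as gcd(21, 25) = 1, exactly when 25 ∣ k.
The smallest positive such k is 25.

25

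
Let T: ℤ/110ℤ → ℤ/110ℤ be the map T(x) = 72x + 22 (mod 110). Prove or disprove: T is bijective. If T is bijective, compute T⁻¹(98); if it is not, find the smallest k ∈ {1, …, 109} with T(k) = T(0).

Recall that T is injective when T(s) = T(t) forces s = t.
We have gcd(72, 110) = 2 > 1. Taking s = 0 and t = 55: T(0) = 22 and T(55) = 72·55 + 22 = 3982 ≡ 22 (mod 110).
So T(0) = T(55) while 0 ≠ 55, therefore T is not injective, hence not bijective.
Since T is not bijective, we find the least positive k with T(k) = T(0): this means 72k ≡ 0 (mod 110), i.e. 110 ∣ 72k. Since gcd(72, 110) = 2, dividing through by 2 this holds exactly when 55 ∣ 36k, and as gcd(36, 55) = 1, exactly when 55 ∣ k.
The smallest positive such k is 55.

55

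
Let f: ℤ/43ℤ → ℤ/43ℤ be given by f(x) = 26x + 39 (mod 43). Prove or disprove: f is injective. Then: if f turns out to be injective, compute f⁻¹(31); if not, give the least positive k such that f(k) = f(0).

3

If f(s) = f(t), then 26s ≡ 26t (mod 43). Because gcd(26, 43) = 1, we may cancel 26 to get s ≡ t (mod 43).
Thus f is injective.
We now compute 26⁻¹ mod 43 explicitly. Euclid's algorithm: 43 = 1·26 + 17, 26 = 1·17 + 9, 17 = 1·9 + 8, 9 = 1·8 + 1; back-substituting gives 1 = 5·26 − 3·43, so 26⁻¹ ≡ 5 (mod 43).
Since f is injective, we compute f⁻¹(31): solve 26x + 39 ≡ 31 (mod 43), i.e. 26x ≡ 35 (mod 43).
Multiplying by 26⁻¹ = 5 gives x ≡ 5·35 = 175 = 4·43 + 3 ≡ 3 (mod 43).
Check: f(3) = 26·3 + 39 = 117 = 2·43 + 31 ≡ 31 (mod 43).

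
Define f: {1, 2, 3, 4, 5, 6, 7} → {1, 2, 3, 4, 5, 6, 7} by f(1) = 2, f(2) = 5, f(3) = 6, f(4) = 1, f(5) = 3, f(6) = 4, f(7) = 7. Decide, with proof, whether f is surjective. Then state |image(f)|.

7

Every element of the codomain has a preimage: 1 = f(4), 2 = f(1), 3 = f(5), 4 = f(6), 5 = f(2), 6 = f(3), 7 = f(7).
Thus f is surjective.
The image of f is {1, 2, 3, 4, 5, 6, 7}, which has 7 elements.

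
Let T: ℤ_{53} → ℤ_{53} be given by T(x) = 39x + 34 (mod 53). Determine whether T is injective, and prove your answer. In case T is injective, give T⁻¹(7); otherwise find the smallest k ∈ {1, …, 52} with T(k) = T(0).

36

Suppose T(x_1) = T(x_2) in ℤ_{53}. Then 39x_1 + 34 ≡ 39x_2 + 34 (mod 53), therefore 39(x_1 − x_2) ≡ 0 (mod 53).
Since gcd(39, 53) = 1, 39 is invertible modulo 53, thus x_1 − x_2 ≡ 0 (mod 53), i.e. x_1 = x_2.
Hence T is injective.
We now compute 39⁻¹ mod 53 explicitly. Euclid's algorithm: 53 = 1·39 + 14, 39 = 2·14 + 11, 14 = 1·11 + 3, 11 = 3·3 + 2, 3 = 1·2 + 1; back-substituting gives 1 = 34·39 − 25·53, so 39⁻¹ ≡ 34 (mod 53).
Since T is injective, we compute T⁻¹(7): solve 39x + 34 ≡ 7 (mod 53), i.e. 39x ≡ 26 (mod 53).
Multiplying by 39⁻¹ = 34 gives x ≡ 34·26 = 884 = 16·53 + 36 ≡ 36 (mod 53).
Check: T(36) = 39·36 + 34 = 1438 = 27·53 + 7 ≡ 7 (mod 53).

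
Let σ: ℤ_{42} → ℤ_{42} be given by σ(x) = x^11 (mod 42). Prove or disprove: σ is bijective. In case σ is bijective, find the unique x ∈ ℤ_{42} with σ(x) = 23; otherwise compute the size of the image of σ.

11

Computing x^11 mod 42 for each x (by repeated squaring, reducing mod 42 at every step), the values σ(0), σ(1), …, σ(41) are: 0, 1, 32, 33, 16, 17, 6, 7, 8, 39, 40, 23, 24, 13, 14, 15, 4, 5, 30, 31, 20, 21, 22, 11, 12, 37, 38, 27, 28, 29, 18, 19, 2, 3, 34, 35, 36, 25, 26, 9, 10, 41.
Every element of ℤ_{42} appears exactly once in this list, so σ is a bijection, and in particular bijective.
Since σ is bijective, we read off the preimage of 23 from the same table: σ(11) = 23, so σ⁻¹(23) = 11.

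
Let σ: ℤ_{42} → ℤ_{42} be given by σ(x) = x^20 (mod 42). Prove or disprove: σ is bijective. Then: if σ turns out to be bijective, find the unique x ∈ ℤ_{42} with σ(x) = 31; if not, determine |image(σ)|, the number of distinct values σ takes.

σ(4): Repeated squaring mod 42: 4^1 ≡ 4, 4^2 ≡ 4² = 16, 4^4 ≡ 16² = 256 ≡ 4, 4^8 ≡ 4² = 16, 4^16 ≡ 16² = 256 ≡ 4. Since 20 = 16 + 4, 4^20 ≡ 4·4: 4·4 = 16. So 4^20 ≡ 16 (mod 42).
σ(10): Repeated squaring mod 42: 10^1 ≡ 10, 10^2 ≡ 10² = 100 ≡ 16, 10^4 ≡ 16² = 256 ≡ 4, 10^8 ≡ 4² = 16, 10^16 ≡ 16² = 256 ≡ 4. Since 20 = 16 + 4, 10^20 ≡ 4·4: 4·4 = 16. So 10^20 ≡ 16 (mod 42).
So σ(4) = σ(10) = 16 while 4 ≠ 10, therefore σ is not injective, hence not bijective.
Since σ is not bijective, we determine |image(σ)|. Computing x^20 mod 42 for each x (by repeated squaring, reducing mod 42 at every step), the values σ(0), σ(1), …, σ(41) are: 0, 1, 4, 9, 16, 25, 36, 7, 22, 39, 16, 37, 18, 1, 28, 15, 4, 37, 30, 25, 22, 21, 22, 25, 30, 37, 4, 15, 28, 1, 18, 37, 16, 39, 22, 7, 36, 25, 16, 9, 4, 1.
The distinct values are {0, 1, 4, 7, 9, 15, 16, 18, 21, 22, 25, 28, 30, 36, 37, 39}; there are 16 of them.

16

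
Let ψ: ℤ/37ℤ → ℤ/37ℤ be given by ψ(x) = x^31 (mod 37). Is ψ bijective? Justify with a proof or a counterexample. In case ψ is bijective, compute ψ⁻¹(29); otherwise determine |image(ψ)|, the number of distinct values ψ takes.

8

Since 37 is prime, the nonzero elements of ℤ/37ℤ form a cyclic group of order 36.
As gcd(31, 36) = 1, raising to the 31st power is a bijection on this group: if s^31 ≡ t^31 then (st^{−1})^31 = 1, and the only element of order dividing gcd(31, 36) = 1 is 1, so s = t.
With ψ(0) = 0 this makes ψ injective on all of ℤ/37ℤ, hence bijective (finite equal-size domain and codomain). In particular ψ is bijective.
Since ψ is bijective, we find the preimage of 29. The inverse of x ↦ x^31 on (ℤ/37ℤ)^× is x ↦ x^7, because 31·7 = 217 = 6·36 + 1 ≡ 1 (mod 36) and x^{36} = 1 for x ≠ 0 (Fermat). So ψ⁻¹(29) = 29^7 mod 37.
Repeated squaring mod 37: 29^1 ≡ 29, 29^2 ≡ 29² = 841 ≡ 27, 29^4 ≡ 27² = 729 ≡ 26. Since 7 = 4 + 2 + 1, 29^7 ≡ 26·27·29: 26·27 = 702 ≡ 36, then 36·29 = 1044 ≡ 8. So 29^7 ≡ 8 (mod 37).
Hence ψ⁻¹(29) = 8.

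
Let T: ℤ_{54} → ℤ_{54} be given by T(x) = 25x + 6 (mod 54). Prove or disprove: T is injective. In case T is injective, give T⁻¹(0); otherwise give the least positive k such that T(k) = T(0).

30

By definition, T is injective when T(u) = T(v) forces u = v.
If T(u) = T(v), then 25u ≡ 25v (mod 54). Because gcd(25, 54) = 1, we may cancel 25 to get u ≡ v (mod 54).
So T is injective.
We now compute 25⁻¹ mod 54 explicitly. Euclid's algorithm: 54 = 2·25 + 4, 25 = 6·4 + 1; back-substituting gives 1 = 13·25 − 6·54, so 25⁻¹ ≡ 13 (mod 54).
Since T is injective, we find T⁻¹(0): we need 25x ≡ 0 − 6 ≡ 48 (mod 54). Using 25⁻¹ = 13: x ≡ 13·48 = 624 = 11·54 + 30, so x = 30.
Check: T(30) = 25·30 + 6 = 756 = 14·54 + 0 ≡ 0 (mod 54).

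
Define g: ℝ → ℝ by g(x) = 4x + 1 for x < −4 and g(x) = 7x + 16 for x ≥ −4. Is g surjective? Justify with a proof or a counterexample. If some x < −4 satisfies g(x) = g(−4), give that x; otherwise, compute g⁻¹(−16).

Both pieces are strictly increasing (slopes 4 and 7), so each is injective on its own interval.
The left piece maps (−∞, −4) onto (−∞, −15); the right piece maps [−4, ∞) onto [−12, ∞).
The union (−∞, −15) ∪ [−12, ∞) omits the interval between −15 and −12; in particular −15 has no preimage. So g is not surjective.
Because the two images are disjoint, no x < −4 has g(x) = g(−4), so we compute g⁻¹(−16): −16 lies in (−∞, −15), so solve 4x + 1 = −16: x = (−16 − 1)/4 = −17/4.

-17/4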